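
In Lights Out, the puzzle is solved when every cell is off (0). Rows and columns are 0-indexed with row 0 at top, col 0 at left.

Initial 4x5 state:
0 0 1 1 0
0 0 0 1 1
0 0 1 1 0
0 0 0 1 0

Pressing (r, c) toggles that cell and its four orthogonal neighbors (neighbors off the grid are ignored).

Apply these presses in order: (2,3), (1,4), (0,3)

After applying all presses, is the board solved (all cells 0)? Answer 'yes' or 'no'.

Answer: yes

Derivation:
After press 1 at (2,3):
0 0 1 1 0
0 0 0 0 1
0 0 0 0 1
0 0 0 0 0

After press 2 at (1,4):
0 0 1 1 1
0 0 0 1 0
0 0 0 0 0
0 0 0 0 0

After press 3 at (0,3):
0 0 0 0 0
0 0 0 0 0
0 0 0 0 0
0 0 0 0 0

Lights still on: 0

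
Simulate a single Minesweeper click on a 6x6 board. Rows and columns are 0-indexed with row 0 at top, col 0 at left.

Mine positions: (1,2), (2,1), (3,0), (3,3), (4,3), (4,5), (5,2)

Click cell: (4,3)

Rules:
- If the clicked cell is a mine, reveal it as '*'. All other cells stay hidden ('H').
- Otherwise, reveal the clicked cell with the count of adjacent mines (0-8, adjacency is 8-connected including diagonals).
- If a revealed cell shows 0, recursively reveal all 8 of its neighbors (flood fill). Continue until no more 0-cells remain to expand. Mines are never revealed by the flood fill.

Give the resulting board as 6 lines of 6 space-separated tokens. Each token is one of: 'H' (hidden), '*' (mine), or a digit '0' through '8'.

H H H H H H
H H H H H H
H H H H H H
H H H H H H
H H H * H H
H H H H H H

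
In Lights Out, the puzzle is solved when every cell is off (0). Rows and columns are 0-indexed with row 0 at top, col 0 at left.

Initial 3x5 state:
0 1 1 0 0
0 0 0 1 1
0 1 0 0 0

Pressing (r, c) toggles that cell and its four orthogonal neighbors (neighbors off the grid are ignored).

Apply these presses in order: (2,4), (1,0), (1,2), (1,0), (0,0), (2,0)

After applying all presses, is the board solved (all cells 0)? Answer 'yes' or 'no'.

Answer: no

Derivation:
After press 1 at (2,4):
0 1 1 0 0
0 0 0 1 0
0 1 0 1 1

After press 2 at (1,0):
1 1 1 0 0
1 1 0 1 0
1 1 0 1 1

After press 3 at (1,2):
1 1 0 0 0
1 0 1 0 0
1 1 1 1 1

After press 4 at (1,0):
0 1 0 0 0
0 1 1 0 0
0 1 1 1 1

After press 5 at (0,0):
1 0 0 0 0
1 1 1 0 0
0 1 1 1 1

After press 6 at (2,0):
1 0 0 0 0
0 1 1 0 0
1 0 1 1 1

Lights still on: 7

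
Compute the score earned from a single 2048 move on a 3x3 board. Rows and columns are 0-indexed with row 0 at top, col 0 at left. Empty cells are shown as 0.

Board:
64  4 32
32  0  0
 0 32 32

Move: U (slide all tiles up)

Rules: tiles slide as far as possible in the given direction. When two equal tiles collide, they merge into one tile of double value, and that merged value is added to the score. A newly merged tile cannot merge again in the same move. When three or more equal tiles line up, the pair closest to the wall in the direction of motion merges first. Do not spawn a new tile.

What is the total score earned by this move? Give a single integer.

Slide up:
col 0: [64, 32, 0] -> [64, 32, 0]  score +0 (running 0)
col 1: [4, 0, 32] -> [4, 32, 0]  score +0 (running 0)
col 2: [32, 0, 32] -> [64, 0, 0]  score +64 (running 64)
Board after move:
64  4 64
32 32  0
 0  0  0

Answer: 64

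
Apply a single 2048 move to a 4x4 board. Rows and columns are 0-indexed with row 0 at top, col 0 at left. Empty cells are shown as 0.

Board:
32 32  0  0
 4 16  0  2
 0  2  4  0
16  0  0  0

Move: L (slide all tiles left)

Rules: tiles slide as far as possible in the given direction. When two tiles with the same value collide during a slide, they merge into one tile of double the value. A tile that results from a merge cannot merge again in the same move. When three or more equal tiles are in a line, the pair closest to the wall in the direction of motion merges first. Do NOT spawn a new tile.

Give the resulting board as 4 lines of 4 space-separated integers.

Answer: 64  0  0  0
 4 16  2  0
 2  4  0  0
16  0  0  0

Derivation:
Slide left:
row 0: [32, 32, 0, 0] -> [64, 0, 0, 0]
row 1: [4, 16, 0, 2] -> [4, 16, 2, 0]
row 2: [0, 2, 4, 0] -> [2, 4, 0, 0]
row 3: [16, 0, 0, 0] -> [16, 0, 0, 0]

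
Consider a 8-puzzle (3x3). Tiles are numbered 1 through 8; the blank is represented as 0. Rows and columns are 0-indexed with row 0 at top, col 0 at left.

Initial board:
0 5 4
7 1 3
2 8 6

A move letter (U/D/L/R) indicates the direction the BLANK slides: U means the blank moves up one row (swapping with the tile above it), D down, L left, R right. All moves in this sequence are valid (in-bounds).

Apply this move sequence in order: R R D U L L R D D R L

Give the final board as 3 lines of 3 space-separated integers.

After move 1 (R):
5 0 4
7 1 3
2 8 6

After move 2 (R):
5 4 0
7 1 3
2 8 6

After move 3 (D):
5 4 3
7 1 0
2 8 6

After move 4 (U):
5 4 0
7 1 3
2 8 6

After move 5 (L):
5 0 4
7 1 3
2 8 6

After move 6 (L):
0 5 4
7 1 3
2 8 6

After move 7 (R):
5 0 4
7 1 3
2 8 6

After move 8 (D):
5 1 4
7 0 3
2 8 6

After move 9 (D):
5 1 4
7 8 3
2 0 6

After move 10 (R):
5 1 4
7 8 3
2 6 0

After move 11 (L):
5 1 4
7 8 3
2 0 6

Answer: 5 1 4
7 8 3
2 0 6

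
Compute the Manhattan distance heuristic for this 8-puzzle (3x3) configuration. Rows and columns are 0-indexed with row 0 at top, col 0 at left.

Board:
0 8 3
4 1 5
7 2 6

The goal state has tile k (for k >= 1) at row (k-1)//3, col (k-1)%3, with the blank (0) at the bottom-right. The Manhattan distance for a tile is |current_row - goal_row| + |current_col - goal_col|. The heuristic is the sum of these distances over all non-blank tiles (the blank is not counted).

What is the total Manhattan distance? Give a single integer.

Answer: 8

Derivation:
Tile 8: (0,1)->(2,1) = 2
Tile 3: (0,2)->(0,2) = 0
Tile 4: (1,0)->(1,0) = 0
Tile 1: (1,1)->(0,0) = 2
Tile 5: (1,2)->(1,1) = 1
Tile 7: (2,0)->(2,0) = 0
Tile 2: (2,1)->(0,1) = 2
Tile 6: (2,2)->(1,2) = 1
Sum: 2 + 0 + 0 + 2 + 1 + 0 + 2 + 1 = 8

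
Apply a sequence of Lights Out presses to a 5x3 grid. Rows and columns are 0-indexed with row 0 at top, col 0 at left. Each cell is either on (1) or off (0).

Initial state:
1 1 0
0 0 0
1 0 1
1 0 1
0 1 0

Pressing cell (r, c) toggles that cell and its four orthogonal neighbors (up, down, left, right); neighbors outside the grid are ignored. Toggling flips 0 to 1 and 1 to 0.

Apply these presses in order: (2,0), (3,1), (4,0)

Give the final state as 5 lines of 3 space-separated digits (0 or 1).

After press 1 at (2,0):
1 1 0
1 0 0
0 1 1
0 0 1
0 1 0

After press 2 at (3,1):
1 1 0
1 0 0
0 0 1
1 1 0
0 0 0

After press 3 at (4,0):
1 1 0
1 0 0
0 0 1
0 1 0
1 1 0

Answer: 1 1 0
1 0 0
0 0 1
0 1 0
1 1 0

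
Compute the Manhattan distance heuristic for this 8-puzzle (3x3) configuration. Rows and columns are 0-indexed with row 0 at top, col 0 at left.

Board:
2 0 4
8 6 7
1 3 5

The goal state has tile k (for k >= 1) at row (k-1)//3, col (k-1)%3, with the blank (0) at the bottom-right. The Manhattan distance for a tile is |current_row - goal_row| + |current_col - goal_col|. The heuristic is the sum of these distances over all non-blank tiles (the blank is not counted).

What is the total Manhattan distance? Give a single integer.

Tile 2: at (0,0), goal (0,1), distance |0-0|+|0-1| = 1
Tile 4: at (0,2), goal (1,0), distance |0-1|+|2-0| = 3
Tile 8: at (1,0), goal (2,1), distance |1-2|+|0-1| = 2
Tile 6: at (1,1), goal (1,2), distance |1-1|+|1-2| = 1
Tile 7: at (1,2), goal (2,0), distance |1-2|+|2-0| = 3
Tile 1: at (2,0), goal (0,0), distance |2-0|+|0-0| = 2
Tile 3: at (2,1), goal (0,2), distance |2-0|+|1-2| = 3
Tile 5: at (2,2), goal (1,1), distance |2-1|+|2-1| = 2
Sum: 1 + 3 + 2 + 1 + 3 + 2 + 3 + 2 = 17

Answer: 17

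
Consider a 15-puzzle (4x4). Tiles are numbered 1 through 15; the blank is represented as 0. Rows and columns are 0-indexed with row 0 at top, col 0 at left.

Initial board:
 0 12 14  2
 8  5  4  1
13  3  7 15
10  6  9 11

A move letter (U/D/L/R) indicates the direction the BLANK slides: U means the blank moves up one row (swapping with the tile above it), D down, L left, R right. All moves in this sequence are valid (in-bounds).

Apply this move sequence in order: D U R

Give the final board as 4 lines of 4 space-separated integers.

Answer: 12  0 14  2
 8  5  4  1
13  3  7 15
10  6  9 11

Derivation:
After move 1 (D):
 8 12 14  2
 0  5  4  1
13  3  7 15
10  6  9 11

After move 2 (U):
 0 12 14  2
 8  5  4  1
13  3  7 15
10  6  9 11

After move 3 (R):
12  0 14  2
 8  5  4  1
13  3  7 15
10  6  9 11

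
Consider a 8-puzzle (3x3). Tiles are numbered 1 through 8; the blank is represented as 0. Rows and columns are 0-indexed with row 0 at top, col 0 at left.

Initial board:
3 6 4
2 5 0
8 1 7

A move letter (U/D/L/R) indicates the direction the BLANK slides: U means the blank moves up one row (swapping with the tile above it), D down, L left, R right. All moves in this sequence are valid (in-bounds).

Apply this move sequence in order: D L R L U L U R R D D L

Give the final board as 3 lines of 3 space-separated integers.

Answer: 6 4 7
3 2 1
8 0 5

Derivation:
After move 1 (D):
3 6 4
2 5 7
8 1 0

After move 2 (L):
3 6 4
2 5 7
8 0 1

After move 3 (R):
3 6 4
2 5 7
8 1 0

After move 4 (L):
3 6 4
2 5 7
8 0 1

After move 5 (U):
3 6 4
2 0 7
8 5 1

After move 6 (L):
3 6 4
0 2 7
8 5 1

After move 7 (U):
0 6 4
3 2 7
8 5 1

After move 8 (R):
6 0 4
3 2 7
8 5 1

After move 9 (R):
6 4 0
3 2 7
8 5 1

After move 10 (D):
6 4 7
3 2 0
8 5 1

After move 11 (D):
6 4 7
3 2 1
8 5 0

After move 12 (L):
6 4 7
3 2 1
8 0 5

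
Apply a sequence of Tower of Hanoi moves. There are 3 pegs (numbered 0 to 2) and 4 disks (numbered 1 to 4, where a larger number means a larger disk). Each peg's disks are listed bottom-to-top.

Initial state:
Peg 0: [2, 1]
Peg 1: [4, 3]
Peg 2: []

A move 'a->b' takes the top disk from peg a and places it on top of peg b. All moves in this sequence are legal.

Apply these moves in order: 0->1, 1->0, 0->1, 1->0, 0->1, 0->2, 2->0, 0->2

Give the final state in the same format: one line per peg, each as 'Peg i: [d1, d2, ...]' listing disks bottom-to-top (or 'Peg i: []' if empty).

Answer: Peg 0: []
Peg 1: [4, 3, 1]
Peg 2: [2]

Derivation:
After move 1 (0->1):
Peg 0: [2]
Peg 1: [4, 3, 1]
Peg 2: []

After move 2 (1->0):
Peg 0: [2, 1]
Peg 1: [4, 3]
Peg 2: []

After move 3 (0->1):
Peg 0: [2]
Peg 1: [4, 3, 1]
Peg 2: []

After move 4 (1->0):
Peg 0: [2, 1]
Peg 1: [4, 3]
Peg 2: []

After move 5 (0->1):
Peg 0: [2]
Peg 1: [4, 3, 1]
Peg 2: []

After move 6 (0->2):
Peg 0: []
Peg 1: [4, 3, 1]
Peg 2: [2]

After move 7 (2->0):
Peg 0: [2]
Peg 1: [4, 3, 1]
Peg 2: []

After move 8 (0->2):
Peg 0: []
Peg 1: [4, 3, 1]
Peg 2: [2]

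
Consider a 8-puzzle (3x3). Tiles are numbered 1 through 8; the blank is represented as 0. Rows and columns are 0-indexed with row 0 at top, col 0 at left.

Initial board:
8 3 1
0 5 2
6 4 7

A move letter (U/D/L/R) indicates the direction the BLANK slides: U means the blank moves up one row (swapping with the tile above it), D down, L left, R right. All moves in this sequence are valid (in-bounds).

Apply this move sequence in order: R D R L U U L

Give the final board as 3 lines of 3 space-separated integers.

Answer: 0 8 1
5 3 2
6 4 7

Derivation:
After move 1 (R):
8 3 1
5 0 2
6 4 7

After move 2 (D):
8 3 1
5 4 2
6 0 7

After move 3 (R):
8 3 1
5 4 2
6 7 0

After move 4 (L):
8 3 1
5 4 2
6 0 7

After move 5 (U):
8 3 1
5 0 2
6 4 7

After move 6 (U):
8 0 1
5 3 2
6 4 7

After move 7 (L):
0 8 1
5 3 2
6 4 7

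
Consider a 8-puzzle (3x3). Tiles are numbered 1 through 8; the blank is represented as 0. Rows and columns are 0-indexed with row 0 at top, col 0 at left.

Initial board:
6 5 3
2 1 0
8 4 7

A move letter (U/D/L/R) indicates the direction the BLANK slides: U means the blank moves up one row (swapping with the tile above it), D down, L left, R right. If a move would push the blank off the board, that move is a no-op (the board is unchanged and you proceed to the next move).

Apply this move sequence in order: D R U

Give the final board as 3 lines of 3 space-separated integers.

Answer: 6 5 3
2 1 0
8 4 7

Derivation:
After move 1 (D):
6 5 3
2 1 7
8 4 0

After move 2 (R):
6 5 3
2 1 7
8 4 0

After move 3 (U):
6 5 3
2 1 0
8 4 7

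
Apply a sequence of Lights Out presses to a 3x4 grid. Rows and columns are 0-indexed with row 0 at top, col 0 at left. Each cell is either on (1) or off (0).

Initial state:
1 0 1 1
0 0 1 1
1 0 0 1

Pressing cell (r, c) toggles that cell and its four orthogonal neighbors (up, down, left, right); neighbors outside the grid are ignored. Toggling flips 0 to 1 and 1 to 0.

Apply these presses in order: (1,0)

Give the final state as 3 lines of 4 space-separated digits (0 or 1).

Answer: 0 0 1 1
1 1 1 1
0 0 0 1

Derivation:
After press 1 at (1,0):
0 0 1 1
1 1 1 1
0 0 0 1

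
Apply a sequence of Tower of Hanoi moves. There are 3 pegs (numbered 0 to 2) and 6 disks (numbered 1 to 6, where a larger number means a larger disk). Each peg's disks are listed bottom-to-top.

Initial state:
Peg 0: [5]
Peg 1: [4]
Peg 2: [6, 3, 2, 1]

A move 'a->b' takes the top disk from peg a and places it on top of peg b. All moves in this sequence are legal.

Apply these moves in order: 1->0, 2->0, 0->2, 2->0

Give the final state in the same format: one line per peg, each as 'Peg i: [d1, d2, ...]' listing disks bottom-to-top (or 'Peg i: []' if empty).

After move 1 (1->0):
Peg 0: [5, 4]
Peg 1: []
Peg 2: [6, 3, 2, 1]

After move 2 (2->0):
Peg 0: [5, 4, 1]
Peg 1: []
Peg 2: [6, 3, 2]

After move 3 (0->2):
Peg 0: [5, 4]
Peg 1: []
Peg 2: [6, 3, 2, 1]

After move 4 (2->0):
Peg 0: [5, 4, 1]
Peg 1: []
Peg 2: [6, 3, 2]

Answer: Peg 0: [5, 4, 1]
Peg 1: []
Peg 2: [6, 3, 2]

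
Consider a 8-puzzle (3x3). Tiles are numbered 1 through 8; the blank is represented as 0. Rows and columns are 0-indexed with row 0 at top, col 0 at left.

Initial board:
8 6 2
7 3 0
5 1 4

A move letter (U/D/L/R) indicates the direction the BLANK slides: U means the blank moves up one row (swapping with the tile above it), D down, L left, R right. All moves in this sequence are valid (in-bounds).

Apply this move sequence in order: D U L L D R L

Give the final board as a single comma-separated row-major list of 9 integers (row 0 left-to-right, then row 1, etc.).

Answer: 8, 6, 2, 5, 7, 3, 0, 1, 4

Derivation:
After move 1 (D):
8 6 2
7 3 4
5 1 0

After move 2 (U):
8 6 2
7 3 0
5 1 4

After move 3 (L):
8 6 2
7 0 3
5 1 4

After move 4 (L):
8 6 2
0 7 3
5 1 4

After move 5 (D):
8 6 2
5 7 3
0 1 4

After move 6 (R):
8 6 2
5 7 3
1 0 4

After move 7 (L):
8 6 2
5 7 3
0 1 4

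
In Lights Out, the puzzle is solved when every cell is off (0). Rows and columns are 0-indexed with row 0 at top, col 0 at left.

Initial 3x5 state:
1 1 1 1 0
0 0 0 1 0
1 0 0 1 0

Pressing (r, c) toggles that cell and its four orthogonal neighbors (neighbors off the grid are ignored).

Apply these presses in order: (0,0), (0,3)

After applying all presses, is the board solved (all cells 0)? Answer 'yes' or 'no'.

Answer: no

Derivation:
After press 1 at (0,0):
0 0 1 1 0
1 0 0 1 0
1 0 0 1 0

After press 2 at (0,3):
0 0 0 0 1
1 0 0 0 0
1 0 0 1 0

Lights still on: 4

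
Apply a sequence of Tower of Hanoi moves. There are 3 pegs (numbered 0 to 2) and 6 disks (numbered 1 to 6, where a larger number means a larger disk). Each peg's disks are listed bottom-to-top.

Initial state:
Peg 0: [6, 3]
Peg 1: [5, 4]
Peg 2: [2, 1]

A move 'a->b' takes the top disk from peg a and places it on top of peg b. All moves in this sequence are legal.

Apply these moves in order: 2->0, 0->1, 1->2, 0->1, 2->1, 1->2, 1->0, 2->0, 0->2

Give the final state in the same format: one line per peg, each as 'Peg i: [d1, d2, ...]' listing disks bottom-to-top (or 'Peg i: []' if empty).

Answer: Peg 0: [6, 3]
Peg 1: [5, 4]
Peg 2: [2, 1]

Derivation:
After move 1 (2->0):
Peg 0: [6, 3, 1]
Peg 1: [5, 4]
Peg 2: [2]

After move 2 (0->1):
Peg 0: [6, 3]
Peg 1: [5, 4, 1]
Peg 2: [2]

After move 3 (1->2):
Peg 0: [6, 3]
Peg 1: [5, 4]
Peg 2: [2, 1]

After move 4 (0->1):
Peg 0: [6]
Peg 1: [5, 4, 3]
Peg 2: [2, 1]

After move 5 (2->1):
Peg 0: [6]
Peg 1: [5, 4, 3, 1]
Peg 2: [2]

After move 6 (1->2):
Peg 0: [6]
Peg 1: [5, 4, 3]
Peg 2: [2, 1]

After move 7 (1->0):
Peg 0: [6, 3]
Peg 1: [5, 4]
Peg 2: [2, 1]

After move 8 (2->0):
Peg 0: [6, 3, 1]
Peg 1: [5, 4]
Peg 2: [2]

After move 9 (0->2):
Peg 0: [6, 3]
Peg 1: [5, 4]
Peg 2: [2, 1]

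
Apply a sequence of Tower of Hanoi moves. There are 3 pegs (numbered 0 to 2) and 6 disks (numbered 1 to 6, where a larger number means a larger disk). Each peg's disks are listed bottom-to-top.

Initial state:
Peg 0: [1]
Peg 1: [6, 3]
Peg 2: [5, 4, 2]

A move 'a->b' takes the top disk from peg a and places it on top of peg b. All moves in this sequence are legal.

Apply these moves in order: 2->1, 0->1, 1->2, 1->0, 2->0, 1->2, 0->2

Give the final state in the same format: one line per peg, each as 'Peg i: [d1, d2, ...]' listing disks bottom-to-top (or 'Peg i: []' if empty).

After move 1 (2->1):
Peg 0: [1]
Peg 1: [6, 3, 2]
Peg 2: [5, 4]

After move 2 (0->1):
Peg 0: []
Peg 1: [6, 3, 2, 1]
Peg 2: [5, 4]

After move 3 (1->2):
Peg 0: []
Peg 1: [6, 3, 2]
Peg 2: [5, 4, 1]

After move 4 (1->0):
Peg 0: [2]
Peg 1: [6, 3]
Peg 2: [5, 4, 1]

After move 5 (2->0):
Peg 0: [2, 1]
Peg 1: [6, 3]
Peg 2: [5, 4]

After move 6 (1->2):
Peg 0: [2, 1]
Peg 1: [6]
Peg 2: [5, 4, 3]

After move 7 (0->2):
Peg 0: [2]
Peg 1: [6]
Peg 2: [5, 4, 3, 1]

Answer: Peg 0: [2]
Peg 1: [6]
Peg 2: [5, 4, 3, 1]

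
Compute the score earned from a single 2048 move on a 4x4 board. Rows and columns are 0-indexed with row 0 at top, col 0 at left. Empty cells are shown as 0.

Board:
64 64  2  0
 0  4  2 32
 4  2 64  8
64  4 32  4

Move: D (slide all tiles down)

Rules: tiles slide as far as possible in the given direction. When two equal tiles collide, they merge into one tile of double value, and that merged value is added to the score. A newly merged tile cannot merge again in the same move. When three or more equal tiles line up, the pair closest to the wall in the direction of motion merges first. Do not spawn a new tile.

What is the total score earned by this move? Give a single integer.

Slide down:
col 0: [64, 0, 4, 64] -> [0, 64, 4, 64]  score +0 (running 0)
col 1: [64, 4, 2, 4] -> [64, 4, 2, 4]  score +0 (running 0)
col 2: [2, 2, 64, 32] -> [0, 4, 64, 32]  score +4 (running 4)
col 3: [0, 32, 8, 4] -> [0, 32, 8, 4]  score +0 (running 4)
Board after move:
 0 64  0  0
64  4  4 32
 4  2 64  8
64  4 32  4

Answer: 4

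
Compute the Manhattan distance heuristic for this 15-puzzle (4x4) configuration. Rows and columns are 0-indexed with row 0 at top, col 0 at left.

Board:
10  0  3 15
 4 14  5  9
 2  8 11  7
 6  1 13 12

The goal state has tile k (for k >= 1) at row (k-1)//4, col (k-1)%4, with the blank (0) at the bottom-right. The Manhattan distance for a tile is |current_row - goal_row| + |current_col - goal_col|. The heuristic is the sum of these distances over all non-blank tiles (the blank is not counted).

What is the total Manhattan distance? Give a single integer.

Answer: 37

Derivation:
Tile 10: (0,0)->(2,1) = 3
Tile 3: (0,2)->(0,2) = 0
Tile 15: (0,3)->(3,2) = 4
Tile 4: (1,0)->(0,3) = 4
Tile 14: (1,1)->(3,1) = 2
Tile 5: (1,2)->(1,0) = 2
Tile 9: (1,3)->(2,0) = 4
Tile 2: (2,0)->(0,1) = 3
Tile 8: (2,1)->(1,3) = 3
Tile 11: (2,2)->(2,2) = 0
Tile 7: (2,3)->(1,2) = 2
Tile 6: (3,0)->(1,1) = 3
Tile 1: (3,1)->(0,0) = 4
Tile 13: (3,2)->(3,0) = 2
Tile 12: (3,3)->(2,3) = 1
Sum: 3 + 0 + 4 + 4 + 2 + 2 + 4 + 3 + 3 + 0 + 2 + 3 + 4 + 2 + 1 = 37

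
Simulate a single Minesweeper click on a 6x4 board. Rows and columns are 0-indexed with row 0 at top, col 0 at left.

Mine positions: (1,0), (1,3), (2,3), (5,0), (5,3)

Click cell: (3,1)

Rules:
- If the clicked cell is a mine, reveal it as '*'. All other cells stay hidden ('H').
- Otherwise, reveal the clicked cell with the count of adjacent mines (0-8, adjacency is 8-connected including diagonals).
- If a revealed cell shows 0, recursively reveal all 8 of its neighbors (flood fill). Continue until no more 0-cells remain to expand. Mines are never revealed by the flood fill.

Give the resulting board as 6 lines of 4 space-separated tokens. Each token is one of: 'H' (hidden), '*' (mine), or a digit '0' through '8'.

H H H H
H H H H
1 1 2 H
0 0 1 H
1 1 1 H
H H H H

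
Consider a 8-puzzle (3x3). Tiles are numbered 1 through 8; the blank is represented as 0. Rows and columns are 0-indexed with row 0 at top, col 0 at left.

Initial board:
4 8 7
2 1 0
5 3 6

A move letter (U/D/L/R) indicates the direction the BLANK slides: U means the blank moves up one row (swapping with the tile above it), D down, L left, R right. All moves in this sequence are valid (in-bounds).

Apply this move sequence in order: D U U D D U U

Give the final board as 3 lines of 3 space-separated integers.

Answer: 4 8 0
2 1 7
5 3 6

Derivation:
After move 1 (D):
4 8 7
2 1 6
5 3 0

After move 2 (U):
4 8 7
2 1 0
5 3 6

After move 3 (U):
4 8 0
2 1 7
5 3 6

After move 4 (D):
4 8 7
2 1 0
5 3 6

After move 5 (D):
4 8 7
2 1 6
5 3 0

After move 6 (U):
4 8 7
2 1 0
5 3 6

After move 7 (U):
4 8 0
2 1 7
5 3 6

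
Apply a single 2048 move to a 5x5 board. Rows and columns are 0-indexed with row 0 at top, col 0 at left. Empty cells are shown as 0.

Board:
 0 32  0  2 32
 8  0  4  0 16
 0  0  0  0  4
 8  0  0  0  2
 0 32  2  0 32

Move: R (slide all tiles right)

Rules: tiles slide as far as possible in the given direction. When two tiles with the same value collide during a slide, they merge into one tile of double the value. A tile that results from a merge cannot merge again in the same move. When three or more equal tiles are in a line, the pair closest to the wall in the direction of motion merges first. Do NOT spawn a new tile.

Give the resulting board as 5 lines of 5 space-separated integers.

Slide right:
row 0: [0, 32, 0, 2, 32] -> [0, 0, 32, 2, 32]
row 1: [8, 0, 4, 0, 16] -> [0, 0, 8, 4, 16]
row 2: [0, 0, 0, 0, 4] -> [0, 0, 0, 0, 4]
row 3: [8, 0, 0, 0, 2] -> [0, 0, 0, 8, 2]
row 4: [0, 32, 2, 0, 32] -> [0, 0, 32, 2, 32]

Answer:  0  0 32  2 32
 0  0  8  4 16
 0  0  0  0  4
 0  0  0  8  2
 0  0 32  2 32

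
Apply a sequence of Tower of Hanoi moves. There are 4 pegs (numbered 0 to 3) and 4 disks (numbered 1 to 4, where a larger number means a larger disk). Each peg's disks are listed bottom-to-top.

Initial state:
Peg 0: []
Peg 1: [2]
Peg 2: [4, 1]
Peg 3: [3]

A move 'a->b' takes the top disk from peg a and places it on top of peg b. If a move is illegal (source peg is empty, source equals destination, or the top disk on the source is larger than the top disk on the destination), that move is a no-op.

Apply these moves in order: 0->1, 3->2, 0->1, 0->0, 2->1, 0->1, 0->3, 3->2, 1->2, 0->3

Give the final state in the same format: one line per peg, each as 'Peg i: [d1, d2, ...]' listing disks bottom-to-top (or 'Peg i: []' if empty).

After move 1 (0->1):
Peg 0: []
Peg 1: [2]
Peg 2: [4, 1]
Peg 3: [3]

After move 2 (3->2):
Peg 0: []
Peg 1: [2]
Peg 2: [4, 1]
Peg 3: [3]

After move 3 (0->1):
Peg 0: []
Peg 1: [2]
Peg 2: [4, 1]
Peg 3: [3]

After move 4 (0->0):
Peg 0: []
Peg 1: [2]
Peg 2: [4, 1]
Peg 3: [3]

After move 5 (2->1):
Peg 0: []
Peg 1: [2, 1]
Peg 2: [4]
Peg 3: [3]

After move 6 (0->1):
Peg 0: []
Peg 1: [2, 1]
Peg 2: [4]
Peg 3: [3]

After move 7 (0->3):
Peg 0: []
Peg 1: [2, 1]
Peg 2: [4]
Peg 3: [3]

After move 8 (3->2):
Peg 0: []
Peg 1: [2, 1]
Peg 2: [4, 3]
Peg 3: []

After move 9 (1->2):
Peg 0: []
Peg 1: [2]
Peg 2: [4, 3, 1]
Peg 3: []

After move 10 (0->3):
Peg 0: []
Peg 1: [2]
Peg 2: [4, 3, 1]
Peg 3: []

Answer: Peg 0: []
Peg 1: [2]
Peg 2: [4, 3, 1]
Peg 3: []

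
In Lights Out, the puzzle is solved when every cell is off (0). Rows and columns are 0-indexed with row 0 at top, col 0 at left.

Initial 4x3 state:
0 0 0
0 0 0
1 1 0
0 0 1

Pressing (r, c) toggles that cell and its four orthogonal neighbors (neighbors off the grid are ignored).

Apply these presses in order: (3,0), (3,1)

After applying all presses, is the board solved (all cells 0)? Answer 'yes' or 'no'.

After press 1 at (3,0):
0 0 0
0 0 0
0 1 0
1 1 1

After press 2 at (3,1):
0 0 0
0 0 0
0 0 0
0 0 0

Lights still on: 0

Answer: yes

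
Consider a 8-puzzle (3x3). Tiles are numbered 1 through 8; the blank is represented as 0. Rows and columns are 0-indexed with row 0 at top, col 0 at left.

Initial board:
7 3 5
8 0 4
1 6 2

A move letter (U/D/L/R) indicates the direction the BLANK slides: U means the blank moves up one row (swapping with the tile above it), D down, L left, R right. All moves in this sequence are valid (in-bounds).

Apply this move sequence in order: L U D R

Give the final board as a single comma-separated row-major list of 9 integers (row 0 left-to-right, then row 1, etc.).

Answer: 7, 3, 5, 8, 0, 4, 1, 6, 2

Derivation:
After move 1 (L):
7 3 5
0 8 4
1 6 2

After move 2 (U):
0 3 5
7 8 4
1 6 2

After move 3 (D):
7 3 5
0 8 4
1 6 2

After move 4 (R):
7 3 5
8 0 4
1 6 2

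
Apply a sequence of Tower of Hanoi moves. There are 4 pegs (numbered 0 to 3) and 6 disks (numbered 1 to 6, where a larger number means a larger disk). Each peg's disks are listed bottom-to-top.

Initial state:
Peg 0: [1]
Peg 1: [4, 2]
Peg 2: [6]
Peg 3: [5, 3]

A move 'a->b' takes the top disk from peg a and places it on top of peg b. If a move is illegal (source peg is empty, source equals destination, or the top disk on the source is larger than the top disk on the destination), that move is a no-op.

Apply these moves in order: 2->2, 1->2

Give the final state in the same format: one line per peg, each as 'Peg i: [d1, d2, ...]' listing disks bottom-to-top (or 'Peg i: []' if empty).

After move 1 (2->2):
Peg 0: [1]
Peg 1: [4, 2]
Peg 2: [6]
Peg 3: [5, 3]

After move 2 (1->2):
Peg 0: [1]
Peg 1: [4]
Peg 2: [6, 2]
Peg 3: [5, 3]

Answer: Peg 0: [1]
Peg 1: [4]
Peg 2: [6, 2]
Peg 3: [5, 3]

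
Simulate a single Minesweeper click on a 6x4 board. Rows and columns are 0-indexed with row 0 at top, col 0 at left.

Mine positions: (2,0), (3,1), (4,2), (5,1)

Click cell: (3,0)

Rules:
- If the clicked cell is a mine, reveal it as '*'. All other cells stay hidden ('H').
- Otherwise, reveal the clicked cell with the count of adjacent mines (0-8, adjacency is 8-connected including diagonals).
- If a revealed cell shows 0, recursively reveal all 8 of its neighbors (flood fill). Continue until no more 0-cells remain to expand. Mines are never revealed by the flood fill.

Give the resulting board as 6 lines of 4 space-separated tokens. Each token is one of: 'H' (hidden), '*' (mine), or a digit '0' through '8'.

H H H H
H H H H
H H H H
2 H H H
H H H H
H H H H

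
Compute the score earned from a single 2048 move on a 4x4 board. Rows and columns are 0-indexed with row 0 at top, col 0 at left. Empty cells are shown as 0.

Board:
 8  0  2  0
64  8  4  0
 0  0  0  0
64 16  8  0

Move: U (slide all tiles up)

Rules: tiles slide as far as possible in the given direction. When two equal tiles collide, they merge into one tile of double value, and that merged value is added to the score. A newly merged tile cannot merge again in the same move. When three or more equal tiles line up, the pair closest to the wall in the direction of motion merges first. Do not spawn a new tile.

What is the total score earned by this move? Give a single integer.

Slide up:
col 0: [8, 64, 0, 64] -> [8, 128, 0, 0]  score +128 (running 128)
col 1: [0, 8, 0, 16] -> [8, 16, 0, 0]  score +0 (running 128)
col 2: [2, 4, 0, 8] -> [2, 4, 8, 0]  score +0 (running 128)
col 3: [0, 0, 0, 0] -> [0, 0, 0, 0]  score +0 (running 128)
Board after move:
  8   8   2   0
128  16   4   0
  0   0   8   0
  0   0   0   0

Answer: 128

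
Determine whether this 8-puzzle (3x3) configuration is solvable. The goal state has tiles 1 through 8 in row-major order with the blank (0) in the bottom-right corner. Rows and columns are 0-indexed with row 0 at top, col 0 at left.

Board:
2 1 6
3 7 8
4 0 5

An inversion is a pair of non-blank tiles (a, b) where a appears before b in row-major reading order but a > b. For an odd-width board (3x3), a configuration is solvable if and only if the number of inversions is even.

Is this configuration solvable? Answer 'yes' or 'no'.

Answer: yes

Derivation:
Inversions (pairs i<j in row-major order where tile[i] > tile[j] > 0): 8
8 is even, so the puzzle is solvable.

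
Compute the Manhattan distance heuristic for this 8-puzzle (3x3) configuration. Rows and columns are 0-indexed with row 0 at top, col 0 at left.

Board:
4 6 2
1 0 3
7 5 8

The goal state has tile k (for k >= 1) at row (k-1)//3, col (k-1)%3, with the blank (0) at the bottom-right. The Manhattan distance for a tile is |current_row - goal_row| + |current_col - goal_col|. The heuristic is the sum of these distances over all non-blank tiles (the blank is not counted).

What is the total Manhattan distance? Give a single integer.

Tile 4: at (0,0), goal (1,0), distance |0-1|+|0-0| = 1
Tile 6: at (0,1), goal (1,2), distance |0-1|+|1-2| = 2
Tile 2: at (0,2), goal (0,1), distance |0-0|+|2-1| = 1
Tile 1: at (1,0), goal (0,0), distance |1-0|+|0-0| = 1
Tile 3: at (1,2), goal (0,2), distance |1-0|+|2-2| = 1
Tile 7: at (2,0), goal (2,0), distance |2-2|+|0-0| = 0
Tile 5: at (2,1), goal (1,1), distance |2-1|+|1-1| = 1
Tile 8: at (2,2), goal (2,1), distance |2-2|+|2-1| = 1
Sum: 1 + 2 + 1 + 1 + 1 + 0 + 1 + 1 = 8

Answer: 8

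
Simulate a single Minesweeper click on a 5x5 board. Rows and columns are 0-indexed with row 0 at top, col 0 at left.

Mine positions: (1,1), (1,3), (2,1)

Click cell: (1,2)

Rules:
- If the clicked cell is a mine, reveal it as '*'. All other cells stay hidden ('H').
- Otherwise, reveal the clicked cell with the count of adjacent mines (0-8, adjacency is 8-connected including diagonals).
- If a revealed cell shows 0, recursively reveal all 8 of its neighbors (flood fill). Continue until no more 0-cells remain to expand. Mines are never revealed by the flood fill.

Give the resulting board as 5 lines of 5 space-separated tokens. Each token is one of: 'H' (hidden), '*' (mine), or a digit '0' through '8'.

H H H H H
H H 3 H H
H H H H H
H H H H H
H H H H H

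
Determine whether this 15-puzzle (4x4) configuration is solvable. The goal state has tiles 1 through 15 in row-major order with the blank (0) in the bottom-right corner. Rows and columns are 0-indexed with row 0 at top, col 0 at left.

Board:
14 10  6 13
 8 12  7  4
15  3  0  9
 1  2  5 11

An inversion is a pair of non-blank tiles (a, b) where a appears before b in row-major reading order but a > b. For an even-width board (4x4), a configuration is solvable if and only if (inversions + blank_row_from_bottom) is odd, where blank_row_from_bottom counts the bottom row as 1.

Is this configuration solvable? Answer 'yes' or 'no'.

Answer: no

Derivation:
Inversions: 70
Blank is in row 2 (0-indexed from top), which is row 2 counting from the bottom (bottom = 1).
70 + 2 = 72, which is even, so the puzzle is not solvable.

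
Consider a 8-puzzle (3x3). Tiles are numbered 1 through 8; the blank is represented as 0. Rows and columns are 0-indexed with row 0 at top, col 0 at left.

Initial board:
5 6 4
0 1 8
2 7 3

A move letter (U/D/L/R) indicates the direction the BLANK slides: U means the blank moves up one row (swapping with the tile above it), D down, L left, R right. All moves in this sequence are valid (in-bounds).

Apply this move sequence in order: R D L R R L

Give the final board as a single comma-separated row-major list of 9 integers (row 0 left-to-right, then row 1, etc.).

After move 1 (R):
5 6 4
1 0 8
2 7 3

After move 2 (D):
5 6 4
1 7 8
2 0 3

After move 3 (L):
5 6 4
1 7 8
0 2 3

After move 4 (R):
5 6 4
1 7 8
2 0 3

After move 5 (R):
5 6 4
1 7 8
2 3 0

After move 6 (L):
5 6 4
1 7 8
2 0 3

Answer: 5, 6, 4, 1, 7, 8, 2, 0, 3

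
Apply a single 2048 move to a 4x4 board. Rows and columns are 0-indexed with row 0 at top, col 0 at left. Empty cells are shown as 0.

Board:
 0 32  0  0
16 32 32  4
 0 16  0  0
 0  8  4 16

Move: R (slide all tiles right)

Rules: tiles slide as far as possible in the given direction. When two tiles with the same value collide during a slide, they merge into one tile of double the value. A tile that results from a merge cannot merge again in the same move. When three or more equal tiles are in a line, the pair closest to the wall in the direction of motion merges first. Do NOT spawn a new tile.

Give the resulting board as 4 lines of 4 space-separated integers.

Answer:  0  0  0 32
 0 16 64  4
 0  0  0 16
 0  8  4 16

Derivation:
Slide right:
row 0: [0, 32, 0, 0] -> [0, 0, 0, 32]
row 1: [16, 32, 32, 4] -> [0, 16, 64, 4]
row 2: [0, 16, 0, 0] -> [0, 0, 0, 16]
row 3: [0, 8, 4, 16] -> [0, 8, 4, 16]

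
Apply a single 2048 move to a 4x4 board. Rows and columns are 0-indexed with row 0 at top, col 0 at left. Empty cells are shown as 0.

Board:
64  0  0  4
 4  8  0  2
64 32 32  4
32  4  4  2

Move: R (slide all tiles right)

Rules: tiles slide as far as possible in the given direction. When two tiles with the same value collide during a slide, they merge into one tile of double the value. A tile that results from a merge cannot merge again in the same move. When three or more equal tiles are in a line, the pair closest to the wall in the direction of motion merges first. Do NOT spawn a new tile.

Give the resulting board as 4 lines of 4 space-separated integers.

Answer:  0  0 64  4
 0  4  8  2
 0 64 64  4
 0 32  8  2

Derivation:
Slide right:
row 0: [64, 0, 0, 4] -> [0, 0, 64, 4]
row 1: [4, 8, 0, 2] -> [0, 4, 8, 2]
row 2: [64, 32, 32, 4] -> [0, 64, 64, 4]
row 3: [32, 4, 4, 2] -> [0, 32, 8, 2]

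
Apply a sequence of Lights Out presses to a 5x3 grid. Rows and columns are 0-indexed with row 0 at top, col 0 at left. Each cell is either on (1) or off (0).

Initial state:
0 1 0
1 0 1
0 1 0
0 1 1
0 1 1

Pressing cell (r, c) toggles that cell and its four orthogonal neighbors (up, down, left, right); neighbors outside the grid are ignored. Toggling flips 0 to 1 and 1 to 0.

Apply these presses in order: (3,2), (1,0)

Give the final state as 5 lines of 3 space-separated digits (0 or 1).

Answer: 1 1 0
0 1 1
1 1 1
0 0 0
0 1 0

Derivation:
After press 1 at (3,2):
0 1 0
1 0 1
0 1 1
0 0 0
0 1 0

After press 2 at (1,0):
1 1 0
0 1 1
1 1 1
0 0 0
0 1 0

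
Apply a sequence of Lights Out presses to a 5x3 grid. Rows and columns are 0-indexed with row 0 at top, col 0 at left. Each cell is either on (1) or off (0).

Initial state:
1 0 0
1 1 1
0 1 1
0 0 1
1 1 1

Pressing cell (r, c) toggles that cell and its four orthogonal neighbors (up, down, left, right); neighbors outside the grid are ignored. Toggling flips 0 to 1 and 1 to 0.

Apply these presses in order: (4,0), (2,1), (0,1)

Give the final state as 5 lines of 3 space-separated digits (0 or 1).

After press 1 at (4,0):
1 0 0
1 1 1
0 1 1
1 0 1
0 0 1

After press 2 at (2,1):
1 0 0
1 0 1
1 0 0
1 1 1
0 0 1

After press 3 at (0,1):
0 1 1
1 1 1
1 0 0
1 1 1
0 0 1

Answer: 0 1 1
1 1 1
1 0 0
1 1 1
0 0 1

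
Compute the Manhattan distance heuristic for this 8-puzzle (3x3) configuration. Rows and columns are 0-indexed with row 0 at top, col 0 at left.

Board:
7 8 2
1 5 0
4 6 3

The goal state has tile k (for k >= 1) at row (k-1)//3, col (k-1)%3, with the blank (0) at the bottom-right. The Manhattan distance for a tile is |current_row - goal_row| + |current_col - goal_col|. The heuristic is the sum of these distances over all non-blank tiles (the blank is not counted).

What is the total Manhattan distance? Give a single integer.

Tile 7: (0,0)->(2,0) = 2
Tile 8: (0,1)->(2,1) = 2
Tile 2: (0,2)->(0,1) = 1
Tile 1: (1,0)->(0,0) = 1
Tile 5: (1,1)->(1,1) = 0
Tile 4: (2,0)->(1,0) = 1
Tile 6: (2,1)->(1,2) = 2
Tile 3: (2,2)->(0,2) = 2
Sum: 2 + 2 + 1 + 1 + 0 + 1 + 2 + 2 = 11

Answer: 11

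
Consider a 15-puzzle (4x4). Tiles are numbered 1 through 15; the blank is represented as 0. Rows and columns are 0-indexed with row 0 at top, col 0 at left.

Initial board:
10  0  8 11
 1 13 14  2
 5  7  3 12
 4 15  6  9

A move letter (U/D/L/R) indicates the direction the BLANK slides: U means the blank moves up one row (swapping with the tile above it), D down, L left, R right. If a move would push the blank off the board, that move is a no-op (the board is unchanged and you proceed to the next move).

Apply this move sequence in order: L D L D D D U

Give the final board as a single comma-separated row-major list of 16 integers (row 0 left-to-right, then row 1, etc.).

After move 1 (L):
 0 10  8 11
 1 13 14  2
 5  7  3 12
 4 15  6  9

After move 2 (D):
 1 10  8 11
 0 13 14  2
 5  7  3 12
 4 15  6  9

After move 3 (L):
 1 10  8 11
 0 13 14  2
 5  7  3 12
 4 15  6  9

After move 4 (D):
 1 10  8 11
 5 13 14  2
 0  7  3 12
 4 15  6  9

After move 5 (D):
 1 10  8 11
 5 13 14  2
 4  7  3 12
 0 15  6  9

After move 6 (D):
 1 10  8 11
 5 13 14  2
 4  7  3 12
 0 15  6  9

After move 7 (U):
 1 10  8 11
 5 13 14  2
 0  7  3 12
 4 15  6  9

Answer: 1, 10, 8, 11, 5, 13, 14, 2, 0, 7, 3, 12, 4, 15, 6, 9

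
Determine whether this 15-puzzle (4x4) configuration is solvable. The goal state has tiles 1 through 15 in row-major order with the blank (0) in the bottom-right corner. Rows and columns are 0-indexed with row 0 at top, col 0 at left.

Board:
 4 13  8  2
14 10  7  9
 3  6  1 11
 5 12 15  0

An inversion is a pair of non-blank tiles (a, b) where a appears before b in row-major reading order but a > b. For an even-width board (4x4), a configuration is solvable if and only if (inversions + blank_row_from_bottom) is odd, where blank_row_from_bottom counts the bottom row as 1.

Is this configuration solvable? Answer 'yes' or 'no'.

Inversions: 48
Blank is in row 3 (0-indexed from top), which is row 1 counting from the bottom (bottom = 1).
48 + 1 = 49, which is odd, so the puzzle is solvable.

Answer: yes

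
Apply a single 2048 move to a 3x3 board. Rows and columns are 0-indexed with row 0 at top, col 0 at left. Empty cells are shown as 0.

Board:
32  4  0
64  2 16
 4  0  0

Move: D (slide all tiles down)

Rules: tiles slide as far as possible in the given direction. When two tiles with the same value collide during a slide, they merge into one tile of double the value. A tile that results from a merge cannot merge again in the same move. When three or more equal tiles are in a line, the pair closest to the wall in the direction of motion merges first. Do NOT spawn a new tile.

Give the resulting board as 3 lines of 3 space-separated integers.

Slide down:
col 0: [32, 64, 4] -> [32, 64, 4]
col 1: [4, 2, 0] -> [0, 4, 2]
col 2: [0, 16, 0] -> [0, 0, 16]

Answer: 32  0  0
64  4  0
 4  2 16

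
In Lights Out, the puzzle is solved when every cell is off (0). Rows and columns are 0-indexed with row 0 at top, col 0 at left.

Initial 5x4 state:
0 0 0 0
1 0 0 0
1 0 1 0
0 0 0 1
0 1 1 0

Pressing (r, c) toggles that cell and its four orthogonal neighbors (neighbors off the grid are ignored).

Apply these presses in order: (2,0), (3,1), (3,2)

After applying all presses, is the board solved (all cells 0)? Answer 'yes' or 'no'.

Answer: yes

Derivation:
After press 1 at (2,0):
0 0 0 0
0 0 0 0
0 1 1 0
1 0 0 1
0 1 1 0

After press 2 at (3,1):
0 0 0 0
0 0 0 0
0 0 1 0
0 1 1 1
0 0 1 0

After press 3 at (3,2):
0 0 0 0
0 0 0 0
0 0 0 0
0 0 0 0
0 0 0 0

Lights still on: 0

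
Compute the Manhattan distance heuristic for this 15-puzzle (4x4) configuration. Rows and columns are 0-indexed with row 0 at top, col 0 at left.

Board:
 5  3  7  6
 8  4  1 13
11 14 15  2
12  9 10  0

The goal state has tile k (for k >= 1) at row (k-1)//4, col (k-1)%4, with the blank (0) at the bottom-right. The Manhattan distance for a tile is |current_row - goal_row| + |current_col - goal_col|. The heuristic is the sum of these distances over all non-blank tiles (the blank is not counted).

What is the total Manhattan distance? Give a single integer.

Tile 5: (0,0)->(1,0) = 1
Tile 3: (0,1)->(0,2) = 1
Tile 7: (0,2)->(1,2) = 1
Tile 6: (0,3)->(1,1) = 3
Tile 8: (1,0)->(1,3) = 3
Tile 4: (1,1)->(0,3) = 3
Tile 1: (1,2)->(0,0) = 3
Tile 13: (1,3)->(3,0) = 5
Tile 11: (2,0)->(2,2) = 2
Tile 14: (2,1)->(3,1) = 1
Tile 15: (2,2)->(3,2) = 1
Tile 2: (2,3)->(0,1) = 4
Tile 12: (3,0)->(2,3) = 4
Tile 9: (3,1)->(2,0) = 2
Tile 10: (3,2)->(2,1) = 2
Sum: 1 + 1 + 1 + 3 + 3 + 3 + 3 + 5 + 2 + 1 + 1 + 4 + 4 + 2 + 2 = 36

Answer: 36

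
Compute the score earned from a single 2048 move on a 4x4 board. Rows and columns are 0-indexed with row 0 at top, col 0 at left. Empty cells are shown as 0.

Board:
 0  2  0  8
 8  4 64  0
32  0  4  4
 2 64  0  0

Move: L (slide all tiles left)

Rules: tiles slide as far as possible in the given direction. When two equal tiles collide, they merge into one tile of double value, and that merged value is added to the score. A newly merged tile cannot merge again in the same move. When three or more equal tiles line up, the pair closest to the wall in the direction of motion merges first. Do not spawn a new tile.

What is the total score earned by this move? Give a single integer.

Slide left:
row 0: [0, 2, 0, 8] -> [2, 8, 0, 0]  score +0 (running 0)
row 1: [8, 4, 64, 0] -> [8, 4, 64, 0]  score +0 (running 0)
row 2: [32, 0, 4, 4] -> [32, 8, 0, 0]  score +8 (running 8)
row 3: [2, 64, 0, 0] -> [2, 64, 0, 0]  score +0 (running 8)
Board after move:
 2  8  0  0
 8  4 64  0
32  8  0  0
 2 64  0  0

Answer: 8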